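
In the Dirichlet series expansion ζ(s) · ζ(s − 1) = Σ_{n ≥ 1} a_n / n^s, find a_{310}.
σ(310) = 576

In the product (Σ m^0/m^s)(Σ k / k^s) = Σ (Σ_{d | n} d) / n^s, the coefficient of 1/n^s is σ(n) = Σ_{d | n} d. For n = 310, divisors are [1, 2, 5, 10, 31, 62, 155, 310]; summing: σ(310) = 576.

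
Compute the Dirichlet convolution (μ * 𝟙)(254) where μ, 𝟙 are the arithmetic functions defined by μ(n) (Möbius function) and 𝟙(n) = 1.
(μ * 𝟙)(254) = 0

Divisors of 254: [1, 2, 127, 254]. For each d | 254:
  d = 1: μ(1) · 𝟙(254/1) = 1 · 1 = 1
  d = 2: μ(2) · 𝟙(254/2) = -1 · 1 = -1
  d = 127: μ(127) · 𝟙(254/127) = -1 · 1 = -1
  d = 254: μ(254) · 𝟙(254/254) = 1 · 1 = 1
Summing: (μ * 𝟙)(254) = 1 + -1 + -1 + 1 = 0.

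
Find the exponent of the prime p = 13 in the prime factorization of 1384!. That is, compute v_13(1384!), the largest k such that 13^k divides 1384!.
v_13(1384!) = 114

Legendre's formula: v_p(n!) = Σ_{k ≥ 1} ⌊n / p^k⌋. For p = 13, n = 1384, the terms are:
  ⌊1384/13^1⌋ = ⌊1384/13⌋ = 106
  ⌊1384/13^2⌋ = ⌊1384/169⌋ = 8
(the next term ⌊1384/13^3⌋ = 0, terminating the sum). Summing: v_13(1384!) = 106 + 8 = 114.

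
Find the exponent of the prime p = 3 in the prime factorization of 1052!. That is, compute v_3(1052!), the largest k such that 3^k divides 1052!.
v_3(1052!) = 521

Legendre's formula: v_p(n!) = Σ_{k ≥ 1} ⌊n / p^k⌋. For p = 3, n = 1052, the terms are:
  ⌊1052/3^1⌋ = ⌊1052/3⌋ = 350
  ⌊1052/3^2⌋ = ⌊1052/9⌋ = 116
  ⌊1052/3^3⌋ = ⌊1052/27⌋ = 38
  ⌊1052/3^4⌋ = ⌊1052/81⌋ = 12
  ⌊1052/3^5⌋ = ⌊1052/243⌋ = 4
  ⌊1052/3^6⌋ = ⌊1052/729⌋ = 1
(the next term ⌊1052/3^7⌋ = 0, terminating the sum). Summing: v_3(1052!) = 350 + 116 + 38 + 12 + 4 + 1 = 521.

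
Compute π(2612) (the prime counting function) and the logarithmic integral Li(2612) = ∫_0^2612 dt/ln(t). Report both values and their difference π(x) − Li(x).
π(2612) = 379;  Li(2612) ≈ 393.88;  π(x) − Li(x) ≈ -14.88.

Direct count of primes ≤ 2612 gives π(2612) = 379. Numerical evaluation of the logarithmic integral gives Li(2612) ≈ 393.88. The difference π(x) − Li(x) ≈ -14.88 is typically negative for small/moderate x (Li(x) overestimates), though Littlewood's theorem shows this sign changes infinitely often.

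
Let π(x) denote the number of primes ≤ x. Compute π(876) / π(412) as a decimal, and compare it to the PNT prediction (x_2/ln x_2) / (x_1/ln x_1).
π(876)/π(412) = 150/80 ≈ 1.8750;  PNT prediction ≈ 1.8895.

π(412) = 80 and π(876) = 150, so π(876)/π(412) ≈ 1.8750. The PNT-predicted ratio is (876/ln(876)) / (412/ln(412)) ≈ 1.8895. The two agree to within a few percent, as expected.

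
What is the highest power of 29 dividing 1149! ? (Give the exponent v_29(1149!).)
v_29(1149!) = 40

Legendre's formula: v_p(n!) = Σ_{k ≥ 1} ⌊n / p^k⌋. For p = 29, n = 1149, the terms are:
  ⌊1149/29^1⌋ = ⌊1149/29⌋ = 39
  ⌊1149/29^2⌋ = ⌊1149/841⌋ = 1
(the next term ⌊1149/29^3⌋ = 0, terminating the sum). Summing: v_29(1149!) = 39 + 1 = 40.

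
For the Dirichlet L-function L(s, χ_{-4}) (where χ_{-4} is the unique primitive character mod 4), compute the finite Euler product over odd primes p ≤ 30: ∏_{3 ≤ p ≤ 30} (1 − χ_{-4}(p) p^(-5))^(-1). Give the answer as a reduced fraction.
∏ = 56323365267735696811786180032270097409625/56540602747326702466218687430868194033664

The odd primes p ≤ 30 are [3, 5, 7, 11, 13, 17, 19, 23, 29]. For each, χ(p) = 1 if p ≡ 1 mod 4, χ(p) = −1 if p ≡ 3 mod 4. Taking (1 − χ(p)/p^5)^(-1) = p^5/(p^5 − χ(p)): (1 − (-1)/3^5)^(-1) · (1 − (1)/5^5)^(-1) · (1 − (-1)/7^5)^(-1) · (1 − (-1)/11^5)^(-1) · (1 − (1)/13^5)^(-1) · (1 − (1)/17^5)^(-1) · (1 − (-1)/19^5)^(-1) · (1 − (-1)/23^5)^(-1) · (1 − (1)/29^5)^(-1) = 56323365267735696811786180032270097409625/56540602747326702466218687430868194033664.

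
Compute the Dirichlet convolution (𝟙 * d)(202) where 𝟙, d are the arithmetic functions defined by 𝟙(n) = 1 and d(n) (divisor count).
(𝟙 * d)(202) = 9

Divisors of 202: [1, 2, 101, 202]. For each d | 202:
  d = 1: 𝟙(1) · d(202/1) = 1 · 4 = 4
  d = 2: 𝟙(2) · d(202/2) = 1 · 2 = 2
  d = 101: 𝟙(101) · d(202/101) = 1 · 2 = 2
  d = 202: 𝟙(202) · d(202/202) = 1 · 1 = 1
Summing: (𝟙 * d)(202) = 4 + 2 + 2 + 1 = 9.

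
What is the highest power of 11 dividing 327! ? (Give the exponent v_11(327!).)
v_11(327!) = 31

Legendre's formula: v_p(n!) = Σ_{k ≥ 1} ⌊n / p^k⌋. For p = 11, n = 327, the terms are:
  ⌊327/11^1⌋ = ⌊327/11⌋ = 29
  ⌊327/11^2⌋ = ⌊327/121⌋ = 2
(the next term ⌊327/11^3⌋ = 0, terminating the sum). Summing: v_11(327!) = 29 + 2 = 31.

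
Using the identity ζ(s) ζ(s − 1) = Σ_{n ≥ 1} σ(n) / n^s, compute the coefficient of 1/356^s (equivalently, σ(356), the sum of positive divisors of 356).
σ(356) = 630

In the product (Σ m^0/m^s)(Σ k / k^s) = Σ (Σ_{d | n} d) / n^s, the coefficient of 1/n^s is σ(n) = Σ_{d | n} d. For n = 356, divisors are [1, 2, 4, 89, 178, 356]; summing: σ(356) = 630.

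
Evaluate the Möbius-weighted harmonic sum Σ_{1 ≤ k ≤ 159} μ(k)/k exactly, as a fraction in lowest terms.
Σ μ(k)/k = 64913714004742152105857055486137916673345137521594294887693/5053595284816784977233681012564534887436795806841425346061410

Values of μ(k) for 1 ≤ k ≤ 159: μ(1) = 1, μ(2) = -1, μ(3) = -1, μ(5) = -1, μ(6) = 1, μ(7) = -1, μ(10) = 1, μ(11) = -1, μ(13) = -1, μ(14) = 1, μ(15) = 1, μ(17) = -1, μ(19) = -1, μ(21) = 1, μ(22) = 1, μ(23) = -1, μ(26) = 1, μ(29) = -1, μ(30) = -1, μ(31) = -1, μ(33) = 1, μ(34) = 1, μ(35) = 1, μ(37) = -1, μ(38) = 1, μ(39) = 1, μ(41) = -1, μ(42) = -1, μ(43) = -1, μ(46) = 1, μ(47) = -1, μ(51) = 1, μ(53) = -1, μ(55) = 1, μ(57) = 1, μ(58) = 1, μ(59) = -1, μ(61) = -1, μ(62) = 1, μ(65) = 1, μ(66) = -1, μ(67) = -1, μ(69) = 1, μ(70) = -1, μ(71) = -1, μ(73) = -1, μ(74) = 1, μ(77) = 1, μ(78) = -1, μ(79) = -1, μ(82) = 1, μ(83) = -1, μ(85) = 1, μ(86) = 1, μ(87) = 1, μ(89) = -1, μ(91) = 1, μ(93) = 1, μ(94) = 1, μ(95) = 1, μ(97) = -1, μ(101) = -1, μ(102) = -1, μ(103) = -1, μ(105) = -1, μ(106) = 1, μ(107) = -1, μ(109) = -1, μ(110) = -1, μ(111) = 1, μ(113) = -1, μ(114) = -1, μ(115) = 1, μ(118) = 1, μ(119) = 1, μ(122) = 1, μ(123) = 1, μ(127) = -1, μ(129) = 1, μ(130) = -1, μ(131) = -1, μ(133) = 1, μ(134) = 1, μ(137) = -1, μ(138) = -1, μ(139) = -1, μ(141) = 1, μ(142) = 1, μ(143) = 1, μ(145) = 1, μ(146) = 1, μ(149) = -1, μ(151) = -1, μ(154) = -1, μ(155) = 1, μ(157) = -1, μ(158) = 1, μ(159) = 1, with μ = 0 on non-squarefree integers. Summing μ(k)/k for k where μ(k) ≠ 0 gives 64913714004742152105857055486137916673345137521594294887693/5053595284816784977233681012564534887436795806841425346061410 ≈ 0.0128. (PNT ⟺ this sum → 0 as n → ∞.)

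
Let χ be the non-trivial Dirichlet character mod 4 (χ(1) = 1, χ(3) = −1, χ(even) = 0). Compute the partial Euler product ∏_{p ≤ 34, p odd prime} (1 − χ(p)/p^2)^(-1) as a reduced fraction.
∏ = 70163108671177093/76623095660544000

The odd primes p ≤ 34 are [3, 5, 7, 11, 13, 17, 19, 23, 29, 31]. For each, χ(p) = 1 if p ≡ 1 mod 4, χ(p) = −1 if p ≡ 3 mod 4. Taking (1 − χ(p)/p^2)^(-1) = p^2/(p^2 − χ(p)): (1 − (-1)/3^2)^(-1) · (1 − (1)/5^2)^(-1) · (1 − (-1)/7^2)^(-1) · (1 − (-1)/11^2)^(-1) · (1 − (1)/13^2)^(-1) · (1 − (1)/17^2)^(-1) · (1 − (-1)/19^2)^(-1) · (1 − (-1)/23^2)^(-1) · (1 − (1)/29^2)^(-1) · (1 − (-1)/31^2)^(-1) = 70163108671177093/76623095660544000.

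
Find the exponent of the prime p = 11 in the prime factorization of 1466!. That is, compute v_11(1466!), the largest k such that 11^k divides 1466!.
v_11(1466!) = 146

Legendre's formula: v_p(n!) = Σ_{k ≥ 1} ⌊n / p^k⌋. For p = 11, n = 1466, the terms are:
  ⌊1466/11^1⌋ = ⌊1466/11⌋ = 133
  ⌊1466/11^2⌋ = ⌊1466/121⌋ = 12
  ⌊1466/11^3⌋ = ⌊1466/1331⌋ = 1
(the next term ⌊1466/11^4⌋ = 0, terminating the sum). Summing: v_11(1466!) = 133 + 12 + 1 = 146.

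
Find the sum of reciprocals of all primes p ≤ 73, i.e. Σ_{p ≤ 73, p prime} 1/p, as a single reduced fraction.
Σ 1/p = 71544353681891529224514036059/40729680599249024150621323470

π(73) = 21, so the primes ≤ 73 are [2, 3, 5, 7, 11, 13, 17, 19, 23, 29, 31, 37, 41, 43, 47, 53, 59, 61, 67, 71, 73]. Summing 1/p over these primes: 71544353681891529224514036059/40729680599249024150621323470 ≈ 1.7566. Mertens estimate ln ln(73) + 0.2615 ≈ 1.7179.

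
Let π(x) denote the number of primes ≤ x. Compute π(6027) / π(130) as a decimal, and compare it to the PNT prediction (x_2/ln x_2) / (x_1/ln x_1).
π(6027)/π(130) = 785/31 ≈ 25.3226;  PNT prediction ≈ 25.9267.

π(130) = 31 and π(6027) = 785, so π(6027)/π(130) ≈ 25.3226. The PNT-predicted ratio is (6027/ln(6027)) / (130/ln(130)) ≈ 25.9267. The two agree to within a few percent, as expected.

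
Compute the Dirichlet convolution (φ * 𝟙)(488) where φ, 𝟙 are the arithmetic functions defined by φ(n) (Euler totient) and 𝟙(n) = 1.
(φ * 𝟙)(488) = 488

Divisors of 488: [1, 2, 4, 8, 61, 122, 244, 488]. For each d | 488:
  d = 1: φ(1) · 𝟙(488/1) = 1 · 1 = 1
  d = 2: φ(2) · 𝟙(488/2) = 1 · 1 = 1
  d = 4: φ(4) · 𝟙(488/4) = 2 · 1 = 2
  d = 8: φ(8) · 𝟙(488/8) = 4 · 1 = 4
  d = 61: φ(61) · 𝟙(488/61) = 60 · 1 = 60
  d = 122: φ(122) · 𝟙(488/122) = 60 · 1 = 60
  d = 244: φ(244) · 𝟙(488/244) = 120 · 1 = 120
  d = 488: φ(488) · 𝟙(488/488) = 240 · 1 = 240
Summing: (φ * 𝟙)(488) = 1 + 1 + 2 + 4 + 60 + 60 + 120 + 240 = 488.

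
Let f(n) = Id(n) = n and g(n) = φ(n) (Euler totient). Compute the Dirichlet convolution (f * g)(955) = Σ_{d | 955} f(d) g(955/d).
(Id * φ)(955) = 3429

Divisors of 955: [1, 5, 191, 955]. For each d | 955:
  d = 1: Id(1) · φ(955/1) = 1 · 760 = 760
  d = 5: Id(5) · φ(955/5) = 5 · 190 = 950
  d = 191: Id(191) · φ(955/191) = 191 · 4 = 764
  d = 955: Id(955) · φ(955/955) = 955 · 1 = 955
Summing: (Id * φ)(955) = 760 + 950 + 764 + 955 = 3429.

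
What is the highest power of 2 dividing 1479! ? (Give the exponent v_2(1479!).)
v_2(1479!) = 1472

Legendre's formula: v_p(n!) = Σ_{k ≥ 1} ⌊n / p^k⌋. For p = 2, n = 1479, the terms are:
  ⌊1479/2^1⌋ = ⌊1479/2⌋ = 739
  ⌊1479/2^2⌋ = ⌊1479/4⌋ = 369
  ⌊1479/2^3⌋ = ⌊1479/8⌋ = 184
  ⌊1479/2^4⌋ = ⌊1479/16⌋ = 92
  ⌊1479/2^5⌋ = ⌊1479/32⌋ = 46
  ⌊1479/2^6⌋ = ⌊1479/64⌋ = 23
  ⌊1479/2^7⌋ = ⌊1479/128⌋ = 11
  ⌊1479/2^8⌋ = ⌊1479/256⌋ = 5
  ⌊1479/2^9⌋ = ⌊1479/512⌋ = 2
  ⌊1479/2^10⌋ = ⌊1479/1024⌋ = 1
(the next term ⌊1479/2^11⌋ = 0, terminating the sum). Summing: v_2(1479!) = 739 + 369 + 184 + 92 + 46 + 23 + 11 + 5 + 2 + 1 = 1472.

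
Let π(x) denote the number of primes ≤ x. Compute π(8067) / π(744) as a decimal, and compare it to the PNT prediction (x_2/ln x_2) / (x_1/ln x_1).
π(8067)/π(744) = 1013/132 ≈ 7.6742;  PNT prediction ≈ 7.9698.

π(744) = 132 and π(8067) = 1013, so π(8067)/π(744) ≈ 7.6742. The PNT-predicted ratio is (8067/ln(8067)) / (744/ln(744)) ≈ 7.9698. The two agree to within a few percent, as expected.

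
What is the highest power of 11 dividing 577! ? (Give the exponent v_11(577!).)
v_11(577!) = 56

Legendre's formula: v_p(n!) = Σ_{k ≥ 1} ⌊n / p^k⌋. For p = 11, n = 577, the terms are:
  ⌊577/11^1⌋ = ⌊577/11⌋ = 52
  ⌊577/11^2⌋ = ⌊577/121⌋ = 4
(the next term ⌊577/11^3⌋ = 0, terminating the sum). Summing: v_11(577!) = 52 + 4 = 56.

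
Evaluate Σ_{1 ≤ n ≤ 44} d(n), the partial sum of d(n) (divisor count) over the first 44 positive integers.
Σ_{n ≤ 44} d(n) = 176

Compute d(n) for each 1 ≤ n ≤ 44: d(1) = 1, d(2) = 2, d(3) = 2, d(4) = 3, d(5) = 2, d(6) = 4, d(7) = 2, d(8) = 4, d(9) = 3, d(10) = 4, d(11) = 2, d(12) = 6, d(13) = 2, d(14) = 4, d(15) = 4, d(16) = 5, d(17) = 2, d(18) = 6, d(19) = 2, d(20) = 6, d(21) = 4, d(22) = 4, d(23) = 2, d(24) = 8, d(25) = 3, d(26) = 4, d(27) = 4, d(28) = 6, d(29) = 2, d(30) = 8, d(31) = 2, d(32) = 6, d(33) = 4, d(34) = 4, d(35) = 4, d(36) = 9, d(37) = 2, d(38) = 4, d(39) = 4, d(40) = 8, d(41) = 2, d(42) = 8, d(43) = 2, d(44) = 6. Summing all 44 values: 176. (Dirichlet's divisor formula: Σ_{n ≤ x} d(n) = x ln(x) + (2γ − 1) x + O(√x). For x = 44, the asymptotic estimate is ≈ 173.30.)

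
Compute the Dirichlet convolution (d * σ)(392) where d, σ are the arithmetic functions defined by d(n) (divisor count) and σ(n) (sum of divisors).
(d * σ)(392) = 3192

Divisors of 392: [1, 2, 4, 7, 8, 14, 28, 49, 56, 98, 196, 392]. For each d | 392:
  d = 1: d(1) · σ(392/1) = 1 · 855 = 855
  d = 2: d(2) · σ(392/2) = 2 · 399 = 798
  d = 4: d(4) · σ(392/4) = 3 · 171 = 513
  d = 7: d(7) · σ(392/7) = 2 · 120 = 240
  d = 8: d(8) · σ(392/8) = 4 · 57 = 228
  d = 14: d(14) · σ(392/14) = 4 · 56 = 224
  d = 28: d(28) · σ(392/28) = 6 · 24 = 144
  d = 49: d(49) · σ(392/49) = 3 · 15 = 45
  d = 56: d(56) · σ(392/56) = 8 · 8 = 64
  d = 98: d(98) · σ(392/98) = 6 · 7 = 42
  d = 196: d(196) · σ(392/196) = 9 · 3 = 27
  d = 392: d(392) · σ(392/392) = 12 · 1 = 12
Summing: (d * σ)(392) = 855 + 798 + 513 + 240 + 228 + 224 + 144 + 45 + 64 + 42 + 27 + 12 = 3192.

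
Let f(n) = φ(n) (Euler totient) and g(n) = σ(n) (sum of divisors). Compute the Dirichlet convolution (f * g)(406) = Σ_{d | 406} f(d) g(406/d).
(φ * σ)(406) = 3248

Divisors of 406: [1, 2, 7, 14, 29, 58, 203, 406]. For each d | 406:
  d = 1: φ(1) · σ(406/1) = 1 · 720 = 720
  d = 2: φ(2) · σ(406/2) = 1 · 240 = 240
  d = 7: φ(7) · σ(406/7) = 6 · 90 = 540
  d = 14: φ(14) · σ(406/14) = 6 · 30 = 180
  d = 29: φ(29) · σ(406/29) = 28 · 24 = 672
  d = 58: φ(58) · σ(406/58) = 28 · 8 = 224
  d = 203: φ(203) · σ(406/203) = 168 · 3 = 504
  d = 406: φ(406) · σ(406/406) = 168 · 1 = 168
Summing: (φ * σ)(406) = 720 + 240 + 540 + 180 + 672 + 224 + 504 + 168 = 3248.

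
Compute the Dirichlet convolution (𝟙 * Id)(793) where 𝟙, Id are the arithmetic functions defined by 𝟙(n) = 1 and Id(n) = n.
(𝟙 * Id)(793) = 868

Divisors of 793: [1, 13, 61, 793]. For each d | 793:
  d = 1: 𝟙(1) · Id(793/1) = 1 · 793 = 793
  d = 13: 𝟙(13) · Id(793/13) = 1 · 61 = 61
  d = 61: 𝟙(61) · Id(793/61) = 1 · 13 = 13
  d = 793: 𝟙(793) · Id(793/793) = 1 · 1 = 1
Summing: (𝟙 * Id)(793) = 793 + 61 + 13 + 1 = 868.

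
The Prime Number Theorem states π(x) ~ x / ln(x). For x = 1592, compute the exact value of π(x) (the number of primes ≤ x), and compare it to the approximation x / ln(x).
π(1592) = 250;  x/ln(x) ≈ 215.93;  relative error ≈ 13.63%.

Directly count primes up to 1592: π(1592) = 250. The PNT approximation gives 1592/ln(1592) ≈ 1592/7.37275 ≈ 215.93. Relative error (π(x) − x/ln(x)) / π(x) ≈ 13.63%; the approximation is known to undercount slightly (Li(x) is a better estimate).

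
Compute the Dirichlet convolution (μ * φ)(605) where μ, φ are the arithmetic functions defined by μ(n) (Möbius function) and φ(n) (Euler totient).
(μ * φ)(605) = 300

Divisors of 605: [1, 5, 11, 55, 121, 605]. For each d | 605:
  d = 1: μ(1) · φ(605/1) = 1 · 440 = 440
  d = 5: μ(5) · φ(605/5) = -1 · 110 = -110
  d = 11: μ(11) · φ(605/11) = -1 · 40 = -40
  d = 55: μ(55) · φ(605/55) = 1 · 10 = 10
  d = 121: μ(121) · φ(605/121) = 0 · 4 = 0
  d = 605: μ(605) · φ(605/605) = 0 · 1 = 0
Summing: (μ * φ)(605) = 440 + -110 + -40 + 10 + 0 + 0 = 300.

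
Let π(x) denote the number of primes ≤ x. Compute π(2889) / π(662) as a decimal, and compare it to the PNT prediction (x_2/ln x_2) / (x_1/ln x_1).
π(2889)/π(662) = 418/121 ≈ 3.4545;  PNT prediction ≈ 3.5571.

π(662) = 121 and π(2889) = 418, so π(2889)/π(662) ≈ 3.4545. The PNT-predicted ratio is (2889/ln(2889)) / (662/ln(662)) ≈ 3.5571. The two agree to within a few percent, as expected.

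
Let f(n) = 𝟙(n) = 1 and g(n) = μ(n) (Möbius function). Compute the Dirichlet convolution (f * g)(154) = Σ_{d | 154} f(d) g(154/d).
(𝟙 * μ)(154) = 0

Divisors of 154: [1, 2, 7, 11, 14, 22, 77, 154]. For each d | 154:
  d = 1: 𝟙(1) · μ(154/1) = 1 · -1 = -1
  d = 2: 𝟙(2) · μ(154/2) = 1 · 1 = 1
  d = 7: 𝟙(7) · μ(154/7) = 1 · 1 = 1
  d = 11: 𝟙(11) · μ(154/11) = 1 · 1 = 1
  d = 14: 𝟙(14) · μ(154/14) = 1 · -1 = -1
  d = 22: 𝟙(22) · μ(154/22) = 1 · -1 = -1
  d = 77: 𝟙(77) · μ(154/77) = 1 · -1 = -1
  d = 154: 𝟙(154) · μ(154/154) = 1 · 1 = 1
Summing: (𝟙 * μ)(154) = -1 + 1 + 1 + 1 + -1 + -1 + -1 + 1 = 0.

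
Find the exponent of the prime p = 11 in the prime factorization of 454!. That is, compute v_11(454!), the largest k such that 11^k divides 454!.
v_11(454!) = 44

Legendre's formula: v_p(n!) = Σ_{k ≥ 1} ⌊n / p^k⌋. For p = 11, n = 454, the terms are:
  ⌊454/11^1⌋ = ⌊454/11⌋ = 41
  ⌊454/11^2⌋ = ⌊454/121⌋ = 3
(the next term ⌊454/11^3⌋ = 0, terminating the sum). Summing: v_11(454!) = 41 + 3 = 44.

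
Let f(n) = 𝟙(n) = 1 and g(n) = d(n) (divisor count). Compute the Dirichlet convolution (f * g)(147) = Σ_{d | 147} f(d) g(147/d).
(𝟙 * d)(147) = 18

Divisors of 147: [1, 3, 7, 21, 49, 147]. For each d | 147:
  d = 1: 𝟙(1) · d(147/1) = 1 · 6 = 6
  d = 3: 𝟙(3) · d(147/3) = 1 · 3 = 3
  d = 7: 𝟙(7) · d(147/7) = 1 · 4 = 4
  d = 21: 𝟙(21) · d(147/21) = 1 · 2 = 2
  d = 49: 𝟙(49) · d(147/49) = 1 · 2 = 2
  d = 147: 𝟙(147) · d(147/147) = 1 · 1 = 1
Summing: (𝟙 * d)(147) = 6 + 3 + 4 + 2 + 2 + 1 = 18.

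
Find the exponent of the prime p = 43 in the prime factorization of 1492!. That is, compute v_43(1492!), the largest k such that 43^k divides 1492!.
v_43(1492!) = 34

Legendre's formula: v_p(n!) = Σ_{k ≥ 1} ⌊n / p^k⌋. For p = 43, n = 1492, the terms are:
  ⌊1492/43^1⌋ = ⌊1492/43⌋ = 34
(the next term ⌊1492/43^2⌋ = 0, terminating the sum). Summing: v_43(1492!) = 34 = 34.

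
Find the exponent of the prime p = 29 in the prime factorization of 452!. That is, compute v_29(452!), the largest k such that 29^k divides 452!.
v_29(452!) = 15

Legendre's formula: v_p(n!) = Σ_{k ≥ 1} ⌊n / p^k⌋. For p = 29, n = 452, the terms are:
  ⌊452/29^1⌋ = ⌊452/29⌋ = 15
(the next term ⌊452/29^2⌋ = 0, terminating the sum). Summing: v_29(452!) = 15 = 15.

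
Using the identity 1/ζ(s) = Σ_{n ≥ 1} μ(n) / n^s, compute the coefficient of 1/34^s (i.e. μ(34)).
μ(34) = 1

Factor n = 34 = 2 · 17. μ(n) = 0 if any exponent ≥ 2 (not squarefree); otherwise μ(n) = (−1)^{ω(n)} where ω(n) is the number of distinct prime factors. Applying: μ(34) = 1.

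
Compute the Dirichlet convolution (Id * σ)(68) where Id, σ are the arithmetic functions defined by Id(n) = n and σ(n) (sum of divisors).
(Id * σ)(68) = 595

Divisors of 68: [1, 2, 4, 17, 34, 68]. For each d | 68:
  d = 1: Id(1) · σ(68/1) = 1 · 126 = 126
  d = 2: Id(2) · σ(68/2) = 2 · 54 = 108
  d = 4: Id(4) · σ(68/4) = 4 · 18 = 72
  d = 17: Id(17) · σ(68/17) = 17 · 7 = 119
  d = 34: Id(34) · σ(68/34) = 34 · 3 = 102
  d = 68: Id(68) · σ(68/68) = 68 · 1 = 68
Summing: (Id * σ)(68) = 126 + 108 + 72 + 119 + 102 + 68 = 595.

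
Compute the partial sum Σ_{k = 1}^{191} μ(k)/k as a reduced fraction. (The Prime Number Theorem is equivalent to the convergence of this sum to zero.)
Σ μ(k)/k = -420739552915294928774241207455396214980695624016399287527924921993022991/27128766892785789697356865495675641342069048639462920399809650408428403405

Values of μ(k) for 1 ≤ k ≤ 191: μ(1) = 1, μ(2) = -1, μ(3) = -1, μ(5) = -1, μ(6) = 1, μ(7) = -1, μ(10) = 1, μ(11) = -1, μ(13) = -1, μ(14) = 1, μ(15) = 1, μ(17) = -1, μ(19) = -1, μ(21) = 1, μ(22) = 1, μ(23) = -1, μ(26) = 1, μ(29) = -1, μ(30) = -1, μ(31) = -1, μ(33) = 1, μ(34) = 1, μ(35) = 1, μ(37) = -1, μ(38) = 1, μ(39) = 1, μ(41) = -1, μ(42) = -1, μ(43) = -1, μ(46) = 1, μ(47) = -1, μ(51) = 1, μ(53) = -1, μ(55) = 1, μ(57) = 1, μ(58) = 1, μ(59) = -1, μ(61) = -1, μ(62) = 1, μ(65) = 1, μ(66) = -1, μ(67) = -1, μ(69) = 1, μ(70) = -1, μ(71) = -1, μ(73) = -1, μ(74) = 1, μ(77) = 1, μ(78) = -1, μ(79) = -1, μ(82) = 1, μ(83) = -1, μ(85) = 1, μ(86) = 1, μ(87) = 1, μ(89) = -1, μ(91) = 1, μ(93) = 1, μ(94) = 1, μ(95) = 1, μ(97) = -1, μ(101) = -1, μ(102) = -1, μ(103) = -1, μ(105) = -1, μ(106) = 1, μ(107) = -1, μ(109) = -1, μ(110) = -1, μ(111) = 1, μ(113) = -1, μ(114) = -1, μ(115) = 1, μ(118) = 1, μ(119) = 1, μ(122) = 1, μ(123) = 1, μ(127) = -1, μ(129) = 1, μ(130) = -1, μ(131) = -1, μ(133) = 1, μ(134) = 1, μ(137) = -1, μ(138) = -1, μ(139) = -1, μ(141) = 1, μ(142) = 1, μ(143) = 1, μ(145) = 1, μ(146) = 1, μ(149) = -1, μ(151) = -1, μ(154) = -1, μ(155) = 1, μ(157) = -1, μ(158) = 1, μ(159) = 1, μ(161) = 1, μ(163) = -1, μ(165) = -1, μ(166) = 1, μ(167) = -1, μ(170) = -1, μ(173) = -1, μ(174) = -1, μ(177) = 1, μ(178) = 1, μ(179) = -1, μ(181) = -1, μ(182) = -1, μ(183) = 1, μ(185) = 1, μ(186) = -1, μ(187) = 1, μ(190) = -1, μ(191) = -1, with μ = 0 on non-squarefree integers. Summing μ(k)/k for k where μ(k) ≠ 0 gives -420739552915294928774241207455396214980695624016399287527924921993022991/27128766892785789697356865495675641342069048639462920399809650408428403405 ≈ -0.0155. (PNT ⟺ this sum → 0 as n → ∞.)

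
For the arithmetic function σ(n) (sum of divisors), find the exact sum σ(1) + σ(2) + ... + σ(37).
Σ_{n ≤ 37} σ(n) = 1136

Compute σ(n) for each 1 ≤ n ≤ 37: σ(1) = 1, σ(2) = 3, σ(3) = 4, σ(4) = 7, σ(5) = 6, σ(6) = 12, σ(7) = 8, σ(8) = 15, σ(9) = 13, σ(10) = 18, σ(11) = 12, σ(12) = 28, σ(13) = 14, σ(14) = 24, σ(15) = 24, σ(16) = 31, σ(17) = 18, σ(18) = 39, σ(19) = 20, σ(20) = 42, σ(21) = 32, σ(22) = 36, σ(23) = 24, σ(24) = 60, σ(25) = 31, σ(26) = 42, σ(27) = 40, σ(28) = 56, σ(29) = 30, σ(30) = 72, σ(31) = 32, σ(32) = 63, σ(33) = 48, σ(34) = 54, σ(35) = 48, σ(36) = 91, σ(37) = 38. Summing all 37 values: 1136. (Average order: Σ_{n ≤ x} σ(n) ~ (π²/12) x². For x = 37, (π²/12)·37² ≈ 1125.96.)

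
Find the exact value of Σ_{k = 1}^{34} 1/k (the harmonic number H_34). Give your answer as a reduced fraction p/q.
H_34 = 54062195834749/13127595717600

Direct summation: H_34 = 1 + 1/2 + ... + 1/34. The least common denominator is lcm(1, ..., 34) = 144403552893600; over this denominator the numerator is 144403552893600 + 72201776446800 + 48134517631200 + 36100888223400 + 28880710578720 + 24067258815600 + 20629078984800 + 18050444111700 + 16044839210400 + 14440355289360 + 13127595717600 + 12033629407800 + 11107965607200 + 10314539492400 + 9626903526240 + 9025222055850 + 8494326640800 + 8022419605200 + 7600186994400 + 7220177644680 + 6876359661600 + 6563797858800 + 6278415343200 + 6016814703900 + 5776142115744 + 5553982803600 + 5348279736800 + 5157269746200 + 4979432858400 + 4813451763120 + 4658179125600 + 4512611027925 + 4375865239200 + 4247163320400 = 594684154182239, so H_34 = 594684154182239/144403552893600; reducing by gcd(594684154182239, 144403552893600) = 11 gives 54062195834749/13127595717600 ≈ 4.11821. (The PNT-adjacent estimate ln(34) + γ ≈ 4.10358 matches within O(1/n).)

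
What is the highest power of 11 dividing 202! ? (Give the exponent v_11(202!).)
v_11(202!) = 19

Legendre's formula: v_p(n!) = Σ_{k ≥ 1} ⌊n / p^k⌋. For p = 11, n = 202, the terms are:
  ⌊202/11^1⌋ = ⌊202/11⌋ = 18
  ⌊202/11^2⌋ = ⌊202/121⌋ = 1
(the next term ⌊202/11^3⌋ = 0, terminating the sum). Summing: v_11(202!) = 18 + 1 = 19.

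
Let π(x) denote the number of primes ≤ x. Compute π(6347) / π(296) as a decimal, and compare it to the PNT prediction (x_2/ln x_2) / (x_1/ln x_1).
π(6347)/π(296) = 826/62 ≈ 13.3226;  PNT prediction ≈ 13.9355.

π(296) = 62 and π(6347) = 826, so π(6347)/π(296) ≈ 13.3226. The PNT-predicted ratio is (6347/ln(6347)) / (296/ln(296)) ≈ 13.9355. The two agree to within a few percent, as expected.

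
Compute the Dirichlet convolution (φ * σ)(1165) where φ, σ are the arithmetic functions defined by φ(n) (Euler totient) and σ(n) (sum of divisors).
(φ * σ)(1165) = 4660

Divisors of 1165: [1, 5, 233, 1165]. For each d | 1165:
  d = 1: φ(1) · σ(1165/1) = 1 · 1404 = 1404
  d = 5: φ(5) · σ(1165/5) = 4 · 234 = 936
  d = 233: φ(233) · σ(1165/233) = 232 · 6 = 1392
  d = 1165: φ(1165) · σ(1165/1165) = 928 · 1 = 928
Summing: (φ * σ)(1165) = 1404 + 936 + 1392 + 928 = 4660.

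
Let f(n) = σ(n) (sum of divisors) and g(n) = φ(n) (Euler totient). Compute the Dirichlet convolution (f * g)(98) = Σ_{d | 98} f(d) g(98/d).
(σ * φ)(98) = 588

Divisors of 98: [1, 2, 7, 14, 49, 98]. For each d | 98:
  d = 1: σ(1) · φ(98/1) = 1 · 42 = 42
  d = 2: σ(2) · φ(98/2) = 3 · 42 = 126
  d = 7: σ(7) · φ(98/7) = 8 · 6 = 48
  d = 14: σ(14) · φ(98/14) = 24 · 6 = 144
  d = 49: σ(49) · φ(98/49) = 57 · 1 = 57
  d = 98: σ(98) · φ(98/98) = 171 · 1 = 171
Summing: (σ * φ)(98) = 42 + 126 + 48 + 144 + 57 + 171 = 588.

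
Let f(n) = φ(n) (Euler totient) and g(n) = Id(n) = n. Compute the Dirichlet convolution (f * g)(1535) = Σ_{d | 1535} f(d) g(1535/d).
(φ * Id)(1535) = 5517

Divisors of 1535: [1, 5, 307, 1535]. For each d | 1535:
  d = 1: φ(1) · Id(1535/1) = 1 · 1535 = 1535
  d = 5: φ(5) · Id(1535/5) = 4 · 307 = 1228
  d = 307: φ(307) · Id(1535/307) = 306 · 5 = 1530
  d = 1535: φ(1535) · Id(1535/1535) = 1224 · 1 = 1224
Summing: (φ * Id)(1535) = 1535 + 1228 + 1530 + 1224 = 5517.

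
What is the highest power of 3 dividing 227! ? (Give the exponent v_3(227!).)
v_3(227!) = 110

Legendre's formula: v_p(n!) = Σ_{k ≥ 1} ⌊n / p^k⌋. For p = 3, n = 227, the terms are:
  ⌊227/3^1⌋ = ⌊227/3⌋ = 75
  ⌊227/3^2⌋ = ⌊227/9⌋ = 25
  ⌊227/3^3⌋ = ⌊227/27⌋ = 8
  ⌊227/3^4⌋ = ⌊227/81⌋ = 2
(the next term ⌊227/3^5⌋ = 0, terminating the sum). Summing: v_3(227!) = 75 + 25 + 8 + 2 = 110.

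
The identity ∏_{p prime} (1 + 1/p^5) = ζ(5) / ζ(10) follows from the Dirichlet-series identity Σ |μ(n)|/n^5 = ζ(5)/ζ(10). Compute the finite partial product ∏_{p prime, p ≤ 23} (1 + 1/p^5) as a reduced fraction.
∏ = 2612085852729079932096672771072/2521568243390149185231442932125

The primes p ≤ 23 are [2, 3, 5, 7, 11, 13, 17, 19, 23]. For each, (1 + 1/p^5) = (p^5 + 1)/p^5. Multiplying these fractions over p ∈ [2, 3, 5, 7, 11, 13, 17, 19, 23] gives 2612085852729079932096672771072/2521568243390149185231442932125. (In the limit P → ∞ this tends to ζ(5)/ζ(10).)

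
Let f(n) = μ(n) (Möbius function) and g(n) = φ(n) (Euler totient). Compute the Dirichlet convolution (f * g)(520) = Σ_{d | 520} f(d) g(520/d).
(μ * φ)(520) = 66

Divisors of 520: [1, 2, 4, 5, 8, 10, 13, 20, 26, 40, 52, 65, 104, 130, 260, 520]. For each d | 520:
  d = 1: μ(1) · φ(520/1) = 1 · 192 = 192
  d = 2: μ(2) · φ(520/2) = -1 · 96 = -96
  d = 4: μ(4) · φ(520/4) = 0 · 48 = 0
  d = 5: μ(5) · φ(520/5) = -1 · 48 = -48
  d = 8: μ(8) · φ(520/8) = 0 · 48 = 0
  d = 10: μ(10) · φ(520/10) = 1 · 24 = 24
  d = 13: μ(13) · φ(520/13) = -1 · 16 = -16
  d = 20: μ(20) · φ(520/20) = 0 · 12 = 0
  d = 26: μ(26) · φ(520/26) = 1 · 8 = 8
  d = 40: μ(40) · φ(520/40) = 0 · 12 = 0
  d = 52: μ(52) · φ(520/52) = 0 · 4 = 0
  d = 65: μ(65) · φ(520/65) = 1 · 4 = 4
  d = 104: μ(104) · φ(520/104) = 0 · 4 = 0
  d = 130: μ(130) · φ(520/130) = -1 · 2 = -2
  d = 260: μ(260) · φ(520/260) = 0 · 1 = 0
  d = 520: μ(520) · φ(520/520) = 0 · 1 = 0
Summing: (μ * φ)(520) = 192 + -96 + 0 + -48 + 0 + 24 + -16 + 0 + 8 + 0 + 0 + 4 + 0 + -2 + 0 + 0 = 66.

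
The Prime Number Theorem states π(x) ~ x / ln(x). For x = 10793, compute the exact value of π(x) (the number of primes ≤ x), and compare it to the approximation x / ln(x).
π(10793) = 1314;  x/ln(x) ≈ 1162.21;  relative error ≈ 11.55%.

Directly count primes up to 10793: π(10793) = 1314. The PNT approximation gives 10793/ln(10793) ≈ 10793/9.28665 ≈ 1162.21. Relative error (π(x) − x/ln(x)) / π(x) ≈ 11.55%; the approximation is known to undercount slightly (Li(x) is a better estimate).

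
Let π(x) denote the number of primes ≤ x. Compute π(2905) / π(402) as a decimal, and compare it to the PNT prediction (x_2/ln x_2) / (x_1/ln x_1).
π(2905)/π(402) = 420/79 ≈ 5.3165;  PNT prediction ≈ 5.4341.

π(402) = 79 and π(2905) = 420, so π(2905)/π(402) ≈ 5.3165. The PNT-predicted ratio is (2905/ln(2905)) / (402/ln(402)) ≈ 5.4341. The two agree to within a few percent, as expected.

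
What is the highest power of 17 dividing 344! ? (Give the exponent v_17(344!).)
v_17(344!) = 21

Legendre's formula: v_p(n!) = Σ_{k ≥ 1} ⌊n / p^k⌋. For p = 17, n = 344, the terms are:
  ⌊344/17^1⌋ = ⌊344/17⌋ = 20
  ⌊344/17^2⌋ = ⌊344/289⌋ = 1
(the next term ⌊344/17^3⌋ = 0, terminating the sum). Summing: v_17(344!) = 20 + 1 = 21.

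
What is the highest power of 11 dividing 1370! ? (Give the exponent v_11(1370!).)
v_11(1370!) = 136

Legendre's formula: v_p(n!) = Σ_{k ≥ 1} ⌊n / p^k⌋. For p = 11, n = 1370, the terms are:
  ⌊1370/11^1⌋ = ⌊1370/11⌋ = 124
  ⌊1370/11^2⌋ = ⌊1370/121⌋ = 11
  ⌊1370/11^3⌋ = ⌊1370/1331⌋ = 1
(the next term ⌊1370/11^4⌋ = 0, terminating the sum). Summing: v_11(1370!) = 124 + 11 + 1 = 136.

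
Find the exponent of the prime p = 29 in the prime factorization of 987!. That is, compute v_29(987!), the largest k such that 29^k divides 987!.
v_29(987!) = 35

Legendre's formula: v_p(n!) = Σ_{k ≥ 1} ⌊n / p^k⌋. For p = 29, n = 987, the terms are:
  ⌊987/29^1⌋ = ⌊987/29⌋ = 34
  ⌊987/29^2⌋ = ⌊987/841⌋ = 1
(the next term ⌊987/29^3⌋ = 0, terminating the sum). Summing: v_29(987!) = 34 + 1 = 35.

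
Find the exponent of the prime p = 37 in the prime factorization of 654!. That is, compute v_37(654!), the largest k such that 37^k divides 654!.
v_37(654!) = 17

Legendre's formula: v_p(n!) = Σ_{k ≥ 1} ⌊n / p^k⌋. For p = 37, n = 654, the terms are:
  ⌊654/37^1⌋ = ⌊654/37⌋ = 17
(the next term ⌊654/37^2⌋ = 0, terminating the sum). Summing: v_37(654!) = 17 = 17.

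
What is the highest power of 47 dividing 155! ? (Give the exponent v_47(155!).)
v_47(155!) = 3

Legendre's formula: v_p(n!) = Σ_{k ≥ 1} ⌊n / p^k⌋. For p = 47, n = 155, the terms are:
  ⌊155/47^1⌋ = ⌊155/47⌋ = 3
(the next term ⌊155/47^2⌋ = 0, terminating the sum). Summing: v_47(155!) = 3 = 3.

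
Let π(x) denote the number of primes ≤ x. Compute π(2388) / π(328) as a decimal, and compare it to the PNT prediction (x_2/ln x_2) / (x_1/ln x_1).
π(2388)/π(328) = 354/66 ≈ 5.3636;  PNT prediction ≈ 5.4223.

π(328) = 66 and π(2388) = 354, so π(2388)/π(328) ≈ 5.3636. The PNT-predicted ratio is (2388/ln(2388)) / (328/ln(328)) ≈ 5.4223. The two agree to within a few percent, as expected.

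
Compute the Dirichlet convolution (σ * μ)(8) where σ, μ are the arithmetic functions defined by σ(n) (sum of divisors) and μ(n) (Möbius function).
(σ * μ)(8) = 8

Divisors of 8: [1, 2, 4, 8]. For each d | 8:
  d = 1: σ(1) · μ(8/1) = 1 · 0 = 0
  d = 2: σ(2) · μ(8/2) = 3 · 0 = 0
  d = 4: σ(4) · μ(8/4) = 7 · -1 = -7
  d = 8: σ(8) · μ(8/8) = 15 · 1 = 15
Summing: (σ * μ)(8) = 0 + 0 + -7 + 15 = 8.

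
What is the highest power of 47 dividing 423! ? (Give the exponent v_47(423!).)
v_47(423!) = 9

Legendre's formula: v_p(n!) = Σ_{k ≥ 1} ⌊n / p^k⌋. For p = 47, n = 423, the terms are:
  ⌊423/47^1⌋ = ⌊423/47⌋ = 9
(the next term ⌊423/47^2⌋ = 0, terminating the sum). Summing: v_47(423!) = 9 = 9.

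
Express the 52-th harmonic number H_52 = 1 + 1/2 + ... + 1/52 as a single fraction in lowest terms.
H_52 = 14063600165435720745359/3099044504245996706400

Direct summation: H_52 = 1 + 1/2 + ... + 1/52. The least common denominator is lcm(1, ..., 52) = 3099044504245996706400; over this denominator the numerator is 3099044504245996706400 + 1549522252122998353200 + 1033014834748665568800 + 774761126061499176600 + 619808900849199341280 + 516507417374332784400 + 442720643463713815200 + 387380563030749588300 + 344338278249555189600 + 309904450424599670640 + 281731318567817882400 + 258253708687166392200 + 238388038788153592800 + 221360321731856907600 + 206602966949733113760 + 193690281515374794150 + 182296735543882159200 + 172169139124777594800 + 163107605486631405600 + 154952225212299835320 + 147573547821237938400 + 140865659283908941200 + 134741065401999856800 + 129126854343583196100 + 123961780169839868256 + 119194019394076796400 + 114779426083185063200 + 110680160865928453800 + 106863603594689541600 + 103301483474866556880 + 99969177556322474400 + 96845140757687397075 + 93910439522605960800 + 91148367771941079600 + 88544128692742763040 + 86084569562388797400 + 83757959574216127200 + 81553802743315702800 + 79462679596051197600 + 77476112606149917660 + 75586451323073090400 + 73786773910618969200 + 72070802424325504800 + 70432829641954470600 + 68867655649911037920 + 67370532700999928400 + 65937117111616951200 + 64563427171791598050 + 63245806209101973600 + 61980890084919934128 + 60765578514627386400 + 59597009697038398200 = 14063600165435720745359, so H_52 = 14063600165435720745359/3099044504245996706400 (already in lowest terms) ≈ 4.53804. (The PNT-adjacent estimate ln(52) + γ ≈ 4.52846 matches within O(1/n).)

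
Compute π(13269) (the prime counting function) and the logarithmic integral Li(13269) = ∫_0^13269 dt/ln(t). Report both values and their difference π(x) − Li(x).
π(13269) = 1577;  Li(13269) ≈ 1595.47;  π(x) − Li(x) ≈ -18.47.

Direct count of primes ≤ 13269 gives π(13269) = 1577. Numerical evaluation of the logarithmic integral gives Li(13269) ≈ 1595.47. The difference π(x) − Li(x) ≈ -18.47 is typically negative for small/moderate x (Li(x) overestimates), though Littlewood's theorem shows this sign changes infinitely often.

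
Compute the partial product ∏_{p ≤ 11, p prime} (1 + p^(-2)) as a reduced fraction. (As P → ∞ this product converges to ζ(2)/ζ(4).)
∏ = 79300/53361

The primes p ≤ 11 are [2, 3, 5, 7, 11]. For each, (1 + 1/p^2) = (p^2 + 1)/p^2. Multiplying these fractions over p ∈ [2, 3, 5, 7, 11] gives 79300/53361. (In the limit P → ∞ this tends to ζ(2)/ζ(4).)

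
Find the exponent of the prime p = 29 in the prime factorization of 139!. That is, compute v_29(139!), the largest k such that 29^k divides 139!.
v_29(139!) = 4

Legendre's formula: v_p(n!) = Σ_{k ≥ 1} ⌊n / p^k⌋. For p = 29, n = 139, the terms are:
  ⌊139/29^1⌋ = ⌊139/29⌋ = 4
(the next term ⌊139/29^2⌋ = 0, terminating the sum). Summing: v_29(139!) = 4 = 4.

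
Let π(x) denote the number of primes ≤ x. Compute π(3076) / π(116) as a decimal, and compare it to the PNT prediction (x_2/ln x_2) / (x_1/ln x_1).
π(3076)/π(116) = 439/30 ≈ 14.6333;  PNT prediction ≈ 15.6949.

π(116) = 30 and π(3076) = 439, so π(3076)/π(116) ≈ 14.6333. The PNT-predicted ratio is (3076/ln(3076)) / (116/ln(116)) ≈ 15.6949. The two agree to within a few percent, as expected.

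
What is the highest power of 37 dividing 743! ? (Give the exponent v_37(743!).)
v_37(743!) = 20

Legendre's formula: v_p(n!) = Σ_{k ≥ 1} ⌊n / p^k⌋. For p = 37, n = 743, the terms are:
  ⌊743/37^1⌋ = ⌊743/37⌋ = 20
(the next term ⌊743/37^2⌋ = 0, terminating the sum). Summing: v_37(743!) = 20 = 20.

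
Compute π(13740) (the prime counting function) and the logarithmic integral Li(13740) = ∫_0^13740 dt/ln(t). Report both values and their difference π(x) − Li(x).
π(13740) = 1625;  Li(13740) ≈ 1645.00;  π(x) − Li(x) ≈ -20.00.

Direct count of primes ≤ 13740 gives π(13740) = 1625. Numerical evaluation of the logarithmic integral gives Li(13740) ≈ 1645.00. The difference π(x) − Li(x) ≈ -20.00 is typically negative for small/moderate x (Li(x) overestimates), though Littlewood's theorem shows this sign changes infinitely often.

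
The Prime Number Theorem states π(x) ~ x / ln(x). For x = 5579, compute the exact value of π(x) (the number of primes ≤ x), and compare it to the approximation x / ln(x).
π(5579) = 736;  x/ln(x) ≈ 646.71;  relative error ≈ 12.13%.

Directly count primes up to 5579: π(5579) = 736. The PNT approximation gives 5579/ln(5579) ≈ 5579/8.62676 ≈ 646.71. Relative error (π(x) − x/ln(x)) / π(x) ≈ 12.13%; the approximation is known to undercount slightly (Li(x) is a better estimate).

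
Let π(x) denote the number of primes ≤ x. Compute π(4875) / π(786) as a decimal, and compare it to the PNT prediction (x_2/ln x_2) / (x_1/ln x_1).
π(4875)/π(786) = 652/137 ≈ 4.7591;  PNT prediction ≈ 4.8694.

π(786) = 137 and π(4875) = 652, so π(4875)/π(786) ≈ 4.7591. The PNT-predicted ratio is (4875/ln(4875)) / (786/ln(786)) ≈ 4.8694. The two agree to within a few percent, as expected.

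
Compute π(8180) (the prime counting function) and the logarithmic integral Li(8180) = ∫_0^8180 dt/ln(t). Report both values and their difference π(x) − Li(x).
π(8180) = 1027;  Li(8180) ≈ 1046.42;  π(x) − Li(x) ≈ -19.42.

Direct count of primes ≤ 8180 gives π(8180) = 1027. Numerical evaluation of the logarithmic integral gives Li(8180) ≈ 1046.42. The difference π(x) − Li(x) ≈ -19.42 is typically negative for small/moderate x (Li(x) overestimates), though Littlewood's theorem shows this sign changes infinitely often.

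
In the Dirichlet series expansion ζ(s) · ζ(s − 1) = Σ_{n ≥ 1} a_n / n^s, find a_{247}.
σ(247) = 280

In the product (Σ m^0/m^s)(Σ k / k^s) = Σ (Σ_{d | n} d) / n^s, the coefficient of 1/n^s is σ(n) = Σ_{d | n} d. For n = 247, divisors are [1, 13, 19, 247]; summing: σ(247) = 280.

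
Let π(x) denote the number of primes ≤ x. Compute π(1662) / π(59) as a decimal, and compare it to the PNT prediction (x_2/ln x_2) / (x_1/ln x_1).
π(1662)/π(59) = 260/17 ≈ 15.2941;  PNT prediction ≈ 15.4889.

π(59) = 17 and π(1662) = 260, so π(1662)/π(59) ≈ 15.2941. The PNT-predicted ratio is (1662/ln(1662)) / (59/ln(59)) ≈ 15.4889. The two agree to within a few percent, as expected.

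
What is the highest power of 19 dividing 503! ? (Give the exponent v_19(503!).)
v_19(503!) = 27

Legendre's formula: v_p(n!) = Σ_{k ≥ 1} ⌊n / p^k⌋. For p = 19, n = 503, the terms are:
  ⌊503/19^1⌋ = ⌊503/19⌋ = 26
  ⌊503/19^2⌋ = ⌊503/361⌋ = 1
(the next term ⌊503/19^3⌋ = 0, terminating the sum). Summing: v_19(503!) = 26 + 1 = 27.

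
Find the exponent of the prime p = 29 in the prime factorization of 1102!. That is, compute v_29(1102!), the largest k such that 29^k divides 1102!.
v_29(1102!) = 39

Legendre's formula: v_p(n!) = Σ_{k ≥ 1} ⌊n / p^k⌋. For p = 29, n = 1102, the terms are:
  ⌊1102/29^1⌋ = ⌊1102/29⌋ = 38
  ⌊1102/29^2⌋ = ⌊1102/841⌋ = 1
(the next term ⌊1102/29^3⌋ = 0, terminating the sum). Summing: v_29(1102!) = 38 + 1 = 39.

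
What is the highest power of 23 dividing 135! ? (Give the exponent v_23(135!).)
v_23(135!) = 5

Legendre's formula: v_p(n!) = Σ_{k ≥ 1} ⌊n / p^k⌋. For p = 23, n = 135, the terms are:
  ⌊135/23^1⌋ = ⌊135/23⌋ = 5
(the next term ⌊135/23^2⌋ = 0, terminating the sum). Summing: v_23(135!) = 5 = 5.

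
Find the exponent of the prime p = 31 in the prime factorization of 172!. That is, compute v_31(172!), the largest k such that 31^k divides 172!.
v_31(172!) = 5

Legendre's formula: v_p(n!) = Σ_{k ≥ 1} ⌊n / p^k⌋. For p = 31, n = 172, the terms are:
  ⌊172/31^1⌋ = ⌊172/31⌋ = 5
(the next term ⌊172/31^2⌋ = 0, terminating the sum). Summing: v_31(172!) = 5 = 5.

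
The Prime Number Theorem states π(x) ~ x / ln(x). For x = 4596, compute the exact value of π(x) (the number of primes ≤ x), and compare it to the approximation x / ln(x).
π(4596) = 621;  x/ln(x) ≈ 545.01;  relative error ≈ 12.24%.

Directly count primes up to 4596: π(4596) = 621. The PNT approximation gives 4596/ln(4596) ≈ 4596/8.43294 ≈ 545.01. Relative error (π(x) − x/ln(x)) / π(x) ≈ 12.24%; the approximation is known to undercount slightly (Li(x) is a better estimate).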